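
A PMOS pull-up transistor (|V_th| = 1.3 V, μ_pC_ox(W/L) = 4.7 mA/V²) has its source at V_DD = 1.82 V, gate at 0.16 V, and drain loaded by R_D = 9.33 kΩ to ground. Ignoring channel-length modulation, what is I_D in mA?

V_SG = V_DD − V_G = 1.82 − 0.16 = 1.66 V, so V_ov = 1.66 − 1.3 = 0.36 V.
Assume saturation: I_D = ½ k_p V_ov² = 0.5 × 4.7 × 0.36² = 0.305 mA, giving V_SD = V_DD − I_D R_D = 1.82 − 0.305 × 9.33 = -1.02 V.
But -1.02 V < V_ov = 0.36 V, so the device is actually in triode.
In triode I_D = k_p[V_ov V_SD − ½ V_SD²] and I_D = (V_DD − V_SD)/R_D. Equating: 21.9 V_SD² − 16.79 V_SD + 1.82 = 0, giving V_SD = 0.131 V (the root below V_ov).
I_D = (1.82 − 0.131) / 9.33 = 0.181 mA.

I_D = 0.181 mA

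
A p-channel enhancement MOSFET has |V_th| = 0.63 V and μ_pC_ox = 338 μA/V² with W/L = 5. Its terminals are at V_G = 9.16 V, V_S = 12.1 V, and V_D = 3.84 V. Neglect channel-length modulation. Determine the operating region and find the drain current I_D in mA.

V_SG = V_S − V_G = 12.1 − 9.16 = 2.94 V; V_SD = V_S − V_D = 12.1 − 3.84 = 8.26 V.
k_p = μ_pC_ox · (W/L) = 1.69 mA/V².
V_ov = V_SG − |V_th| = 2.94 − 0.63 = 2.31 V.
Since V_SD = 8.26 V ≥ V_ov = 2.31 V, the device is in saturation.
I_D = ½ k_p V_ov² = 0.5 × 1.69 × 2.31² = 4.51 mA.

Saturation; I_D = 4.51 mA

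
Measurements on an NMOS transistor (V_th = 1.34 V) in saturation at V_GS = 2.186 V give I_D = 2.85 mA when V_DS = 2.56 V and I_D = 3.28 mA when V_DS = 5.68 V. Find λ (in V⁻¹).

λ = 0.0552 V⁻¹

With V_GS fixed, I_D ∝ (1 + λ V_DS) in saturation, so I_D2/I_D1 = (1 + λ V_DS2)/(1 + λ V_DS1).
3.28/2.85 = 1.151 = (1 + 5.68 λ)/(1 + 2.56 λ).
Solving: λ (I_D1 V_DS2 − I_D2 V_DS1) = I_D2 − I_D1, so λ = (3.28 − 2.85) / (2.85 × 5.68 − 3.28 × 2.56) = 0.43 / 7.79 = 0.0552 V⁻¹.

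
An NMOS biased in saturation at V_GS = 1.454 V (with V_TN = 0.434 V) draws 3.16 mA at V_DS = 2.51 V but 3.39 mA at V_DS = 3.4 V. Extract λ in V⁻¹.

λ = 0.103 V⁻¹

With V_GS fixed, I_D ∝ (1 + λ V_DS) in saturation, so I_D2/I_D1 = (1 + λ V_DS2)/(1 + λ V_DS1).
3.39/3.16 = 1.073 = (1 + 3.4 λ)/(1 + 2.51 λ).
Solving: λ (I_D1 V_DS2 − I_D2 V_DS1) = I_D2 − I_D1, so λ = (3.39 − 3.16) / (3.16 × 3.4 − 3.39 × 2.51) = 0.23 / 2.24 = 0.103 V⁻¹.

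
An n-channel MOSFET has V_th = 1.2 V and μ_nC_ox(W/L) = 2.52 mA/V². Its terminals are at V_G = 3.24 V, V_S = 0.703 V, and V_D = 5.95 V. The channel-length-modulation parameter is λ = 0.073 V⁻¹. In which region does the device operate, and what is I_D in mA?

Saturation; I_D = 3.12 mA

V_GS = V_G − V_S = 3.24 − 0.703 = 2.54 V; V_DS = V_D − V_S = 5.95 − 0.703 = 5.25 V.
V_ov = V_GS − V_th = 2.54 − 1.2 = 1.34 V.
Since V_DS = 5.25 V ≥ V_ov = 1.34 V, the device is in saturation.
I_D = ½ k_n V_ov² (1 + λ V_DS) = 0.5 × 2.52 × 1.34² × (1 + 0.073 × 5.25) = 3.12 mA.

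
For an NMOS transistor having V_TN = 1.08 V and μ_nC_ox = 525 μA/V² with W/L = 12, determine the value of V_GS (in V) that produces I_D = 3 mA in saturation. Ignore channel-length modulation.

V_GS = 2.06 V

k_n = μ_nC_ox · (W/L) = 6.3 mA/V².
In saturation I_D = ½ k_n (V_GS − V_TN)², so V_GS − V_TN = √(2 I_D / k_n) = √(2 × 3 / 6.3) = 0.976 V.
V_GS = 1.08 + 0.976 = 2.06 V.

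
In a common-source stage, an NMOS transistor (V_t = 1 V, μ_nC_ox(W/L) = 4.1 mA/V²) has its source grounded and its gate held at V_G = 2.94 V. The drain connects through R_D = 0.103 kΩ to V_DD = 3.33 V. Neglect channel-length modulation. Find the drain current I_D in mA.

I_D = 7.72 mA

V_GS = V_G = 2.94 V, so V_ov = 2.94 − 1 = 1.94 V.
Assume saturation: I_D = ½ k_n V_ov² = 0.5 × 4.1 × 1.94² = 7.72 mA, giving V_DS = V_DD − I_D R_D = 3.33 − 7.72 × 0.103 = 2.54 V.
V_DS = 2.54 V ≥ V_ov = 1.94 V, confirming saturation.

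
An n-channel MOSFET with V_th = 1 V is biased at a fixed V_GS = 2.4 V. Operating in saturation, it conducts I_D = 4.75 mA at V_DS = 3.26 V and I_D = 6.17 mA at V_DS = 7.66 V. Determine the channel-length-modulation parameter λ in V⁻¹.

λ = 0.0873 V⁻¹

With V_GS fixed, I_D ∝ (1 + λ V_DS) in saturation, so I_D2/I_D1 = (1 + λ V_DS2)/(1 + λ V_DS1).
6.17/4.75 = 1.299 = (1 + 7.66 λ)/(1 + 3.26 λ).
Solving: λ (I_D1 V_DS2 − I_D2 V_DS1) = I_D2 − I_D1, so λ = (6.17 − 4.75) / (4.75 × 7.66 − 6.17 × 3.26) = 1.42 / 16.3 = 0.0873 V⁻¹.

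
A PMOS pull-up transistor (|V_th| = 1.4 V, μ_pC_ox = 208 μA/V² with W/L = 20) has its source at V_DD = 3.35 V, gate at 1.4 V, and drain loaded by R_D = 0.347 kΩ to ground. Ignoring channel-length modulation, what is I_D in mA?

I_D = 0.629 mA

V_SG = V_DD − V_G = 3.35 − 1.4 = 1.95 V, so V_ov = 1.95 − 1.4 = 0.55 V.
k_p = μ_pC_ox · (W/L) = 4.16 mA/V².
Assume saturation: I_D = ½ k_p V_ov² = 0.5 × 4.16 × 0.55² = 0.629 mA, giving V_SD = V_DD − I_D R_D = 3.35 − 0.629 × 0.347 = 3.13 V.
V_SD = 3.13 V ≥ V_ov = 0.55 V, confirming saturation.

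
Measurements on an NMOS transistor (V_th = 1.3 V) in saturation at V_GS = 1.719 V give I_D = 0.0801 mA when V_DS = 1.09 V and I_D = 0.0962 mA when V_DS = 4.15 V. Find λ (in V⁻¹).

λ = 0.0708 V⁻¹

With V_GS fixed, I_D ∝ (1 + λ V_DS) in saturation, so I_D2/I_D1 = (1 + λ V_DS2)/(1 + λ V_DS1).
0.0962/0.0801 = 1.201 = (1 + 4.15 λ)/(1 + 1.09 λ).
Solving: λ (I_D1 V_DS2 − I_D2 V_DS1) = I_D2 − I_D1, so λ = (0.0962 − 0.0801) / (0.0801 × 4.15 − 0.0962 × 1.09) = 0.0161 / 0.228 = 0.0708 V⁻¹.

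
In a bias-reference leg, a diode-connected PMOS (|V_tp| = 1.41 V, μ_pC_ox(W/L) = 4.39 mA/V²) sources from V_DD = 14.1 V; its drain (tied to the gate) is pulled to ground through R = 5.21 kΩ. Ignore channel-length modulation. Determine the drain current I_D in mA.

With gate tied to drain, V_SG = V_SD ≥ V_SG − |V_tp|, so the device is in saturation.
KCL at the drain: ½ k_p (V_SG − |V_tp|)² = (V_DD − V_SG)/R.
Let x = V_SG − 1.41. Then 11.4 x² + x − 12.69 = 0, giving x = 1.01 V (positive root), so V_SG = 2.42 V.
I_D = (V_DD − V_SG)/R = (14.1 − 2.42) / 5.21 = 2.24 mA.

I_D = 2.24 mA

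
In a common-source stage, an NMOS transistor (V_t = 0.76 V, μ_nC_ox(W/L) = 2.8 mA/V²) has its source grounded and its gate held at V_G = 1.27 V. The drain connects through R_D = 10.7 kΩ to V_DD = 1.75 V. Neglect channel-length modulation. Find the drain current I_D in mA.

I_D = 0.152 mA

V_GS = V_G = 1.27 V, so V_ov = 1.27 − 0.76 = 0.51 V.
Assume saturation: I_D = ½ k_n V_ov² = 0.5 × 2.8 × 0.51² = 0.364 mA, giving V_DS = V_DD − I_D R_D = 1.75 − 0.364 × 10.7 = -2.15 V.
But -2.15 V < V_ov = 0.51 V, so the device is actually in triode.
In triode I_D = k_n[V_ov V_DS − ½ V_DS²] and I_D = (V_DD − V_DS)/R_D. Equating: 15 V_DS² − 16.28 V_DS + 1.75 = 0, giving V_DS = 0.121 V (the root below V_ov).
I_D = (1.75 − 0.121) / 10.7 = 0.152 mA.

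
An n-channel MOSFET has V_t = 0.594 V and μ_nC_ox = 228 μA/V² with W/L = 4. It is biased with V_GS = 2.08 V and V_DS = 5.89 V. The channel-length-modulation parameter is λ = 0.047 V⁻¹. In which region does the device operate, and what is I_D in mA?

Saturation; I_D = 1.29 mA

k_n = μ_nC_ox · (W/L) = 0.912 mA/V².
V_ov = V_GS − V_t = 2.08 − 0.594 = 1.49 V.
Since V_DS = 5.89 V ≥ V_ov = 1.49 V, the device is in saturation.
I_D = ½ k_n V_ov² (1 + λ V_DS) = 0.5 × 0.912 × 1.49² × (1 + 0.047 × 5.89) = 1.29 mA.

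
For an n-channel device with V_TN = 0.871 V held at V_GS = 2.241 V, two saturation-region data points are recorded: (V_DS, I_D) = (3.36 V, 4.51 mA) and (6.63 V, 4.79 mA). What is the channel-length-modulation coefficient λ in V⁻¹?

With V_GS fixed, I_D ∝ (1 + λ V_DS) in saturation, so I_D2/I_D1 = (1 + λ V_DS2)/(1 + λ V_DS1).
4.79/4.51 = 1.062 = (1 + 6.63 λ)/(1 + 3.36 λ).
Solving: λ (I_D1 V_DS2 − I_D2 V_DS1) = I_D2 − I_D1, so λ = (4.79 − 4.51) / (4.51 × 6.63 − 4.79 × 3.36) = 0.28 / 13.8 = 0.0203 V⁻¹.

λ = 0.0203 V⁻¹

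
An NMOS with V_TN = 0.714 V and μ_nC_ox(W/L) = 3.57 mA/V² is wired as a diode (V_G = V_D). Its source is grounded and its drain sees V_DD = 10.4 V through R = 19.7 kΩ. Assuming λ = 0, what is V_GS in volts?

V_GS = 1.22 V

With gate tied to drain, V_GS = V_DS ≥ V_GS − V_TN, so the device is in saturation.
KCL at the drain: ½ k_n (V_GS − V_TN)² = (V_DD − V_GS)/R.
Let x = V_GS − 0.714. Then 35.2 x² + x − 9.686 = 0, giving x = 0.511 V (positive root), so V_GS = 1.22 V.
I_D = (V_DD − V_GS)/R = (10.4 − 1.22) / 19.7 = 0.466 mA.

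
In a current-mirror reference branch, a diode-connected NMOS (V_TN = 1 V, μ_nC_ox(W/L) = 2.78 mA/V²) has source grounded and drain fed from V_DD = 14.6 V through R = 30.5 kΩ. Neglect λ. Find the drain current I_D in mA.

With gate tied to drain, V_GS = V_DS ≥ V_GS − V_TN, so the device is in saturation.
KCL at the drain: ½ k_n (V_GS − V_TN)² = (V_DD − V_GS)/R.
Let x = V_GS − 1. Then 42.4 x² + x − 13.6 = 0, giving x = 0.555 V (positive root), so V_GS = 1.55 V.
I_D = (V_DD − V_GS)/R = (14.6 − 1.55) / 30.5 = 0.428 mA.

I_D = 0.428 mA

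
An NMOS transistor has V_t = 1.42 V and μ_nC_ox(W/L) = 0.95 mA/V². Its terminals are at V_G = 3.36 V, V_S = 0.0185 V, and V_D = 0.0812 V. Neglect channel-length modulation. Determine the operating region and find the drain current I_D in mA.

Triode; I_D = 0.113 mA

V_GS = V_G − V_S = 3.36 − 0.0185 = 3.34 V; V_DS = V_D − V_S = 0.0812 − 0.0185 = 0.0627 V.
V_ov = V_GS − V_t = 3.34 − 1.42 = 1.92 V.
Since V_DS = 0.0627 V < V_ov = 1.92 V, the device is in the triode region.
I_D = k_n [V_ov · V_DS − ½ V_DS²] = 0.95 × [1.92 × 0.0627 − 0.5 × 0.0627²] = 0.113 mA.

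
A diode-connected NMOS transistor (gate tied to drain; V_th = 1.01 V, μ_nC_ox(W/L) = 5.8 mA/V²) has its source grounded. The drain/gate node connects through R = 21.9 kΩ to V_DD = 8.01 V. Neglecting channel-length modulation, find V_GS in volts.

With gate tied to drain, V_GS = V_DS ≥ V_GS − V_th, so the device is in saturation.
KCL at the drain: ½ k_n (V_GS − V_th)² = (V_DD − V_GS)/R.
Let x = V_GS − 1.01. Then 63.5 x² + x − 7 = 0, giving x = 0.324 V (positive root), so V_GS = 1.33 V.
I_D = (V_DD − V_GS)/R = (8.01 − 1.33) / 21.9 = 0.305 mA.

V_GS = 1.33 V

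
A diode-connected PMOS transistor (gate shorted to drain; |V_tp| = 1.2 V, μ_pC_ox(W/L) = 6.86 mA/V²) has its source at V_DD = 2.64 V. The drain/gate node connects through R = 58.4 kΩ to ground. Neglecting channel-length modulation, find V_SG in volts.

V_SG = 1.28 V

With gate tied to drain, V_SG = V_SD ≥ V_SG − |V_tp|, so the device is in saturation.
KCL at the drain: ½ k_p (V_SG − |V_tp|)² = (V_DD − V_SG)/R.
Let x = V_SG − 1.2. Then 200 x² + x − 1.44 = 0, giving x = 0.0823 V (positive root), so V_SG = 1.28 V.
I_D = (V_DD − V_SG)/R = (2.64 − 1.28) / 58.4 = 0.0232 mA.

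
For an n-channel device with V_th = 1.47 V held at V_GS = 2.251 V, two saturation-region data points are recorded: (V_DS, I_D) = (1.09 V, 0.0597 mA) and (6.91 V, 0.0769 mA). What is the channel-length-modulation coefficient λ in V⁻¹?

With V_GS fixed, I_D ∝ (1 + λ V_DS) in saturation, so I_D2/I_D1 = (1 + λ V_DS2)/(1 + λ V_DS1).
0.0769/0.0597 = 1.288 = (1 + 6.91 λ)/(1 + 1.09 λ).
Solving: λ (I_D1 V_DS2 − I_D2 V_DS1) = I_D2 − I_D1, so λ = (0.0769 − 0.0597) / (0.0597 × 6.91 − 0.0769 × 1.09) = 0.0172 / 0.329 = 0.0523 V⁻¹.

λ = 0.0523 V⁻¹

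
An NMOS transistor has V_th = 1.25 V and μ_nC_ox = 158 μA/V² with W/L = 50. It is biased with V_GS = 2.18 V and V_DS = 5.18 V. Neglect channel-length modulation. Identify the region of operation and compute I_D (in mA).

Saturation; I_D = 3.42 mA

k_n = μ_nC_ox · (W/L) = 7.9 mA/V².
V_ov = V_GS − V_th = 2.18 − 1.25 = 0.93 V.
Since V_DS = 5.18 V ≥ V_ov = 0.93 V, the device is in saturation.
I_D = ½ k_n V_ov² = 0.5 × 7.9 × 0.93² = 3.42 mA.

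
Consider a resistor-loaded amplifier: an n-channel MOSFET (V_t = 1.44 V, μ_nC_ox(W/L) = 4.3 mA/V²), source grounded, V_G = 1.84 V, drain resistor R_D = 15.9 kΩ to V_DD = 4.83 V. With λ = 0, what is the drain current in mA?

I_D = 0.289 mA

V_GS = V_G = 1.84 V, so V_ov = 1.84 − 1.44 = 0.4 V.
Assume saturation: I_D = ½ k_n V_ov² = 0.5 × 4.3 × 0.4² = 0.344 mA, giving V_DS = V_DD − I_D R_D = 4.83 − 0.344 × 15.9 = -0.64 V.
But -0.64 V < V_ov = 0.4 V, so the device is actually in triode.
In triode I_D = k_n[V_ov V_DS − ½ V_DS²] and I_D = (V_DD − V_DS)/R_D. Equating: 34.2 V_DS² − 28.35 V_DS + 4.83 = 0, giving V_DS = 0.24 V (the root below V_ov).
I_D = (4.83 − 0.24) / 15.9 = 0.289 mA.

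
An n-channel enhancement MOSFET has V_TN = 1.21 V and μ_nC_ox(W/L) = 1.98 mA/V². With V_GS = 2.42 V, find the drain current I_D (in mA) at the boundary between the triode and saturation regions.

I_D = 1.45 mA

At the boundary V_DS = V_ov = V_GS − V_TN = 2.42 − 1.21 = 1.21 V.
I_D = ½ k_n V_ov² = 0.5 × 1.98 × 1.21² = 1.45 mA.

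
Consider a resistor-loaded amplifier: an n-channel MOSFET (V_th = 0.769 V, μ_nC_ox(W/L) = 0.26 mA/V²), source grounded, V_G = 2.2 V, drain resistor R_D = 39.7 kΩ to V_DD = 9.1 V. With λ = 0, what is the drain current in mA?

I_D = 0.210 mA

V_GS = V_G = 2.2 V, so V_ov = 2.2 − 0.769 = 1.43 V.
Assume saturation: I_D = ½ k_n V_ov² = 0.5 × 0.26 × 1.43² = 0.266 mA, giving V_DS = V_DD − I_D R_D = 9.1 − 0.266 × 39.7 = -1.47 V.
But -1.47 V < V_ov = 1.43 V, so the device is actually in triode.
In triode I_D = k_n[V_ov V_DS − ½ V_DS²] and I_D = (V_DD − V_DS)/R_D. Equating: 5.16 V_DS² − 15.77 V_DS + 9.1 = 0, giving V_DS = 0.772 V (the root below V_ov).
I_D = (9.1 − 0.772) / 39.7 = 0.21 mA.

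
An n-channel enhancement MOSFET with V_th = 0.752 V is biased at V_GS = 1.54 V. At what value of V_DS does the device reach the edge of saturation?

The boundary between triode and saturation is V_DS = V_GS − V_th = V_ov.
V_ov = 1.54 − 0.752 = 0.788 V.

V_DS,sat = 0.788 V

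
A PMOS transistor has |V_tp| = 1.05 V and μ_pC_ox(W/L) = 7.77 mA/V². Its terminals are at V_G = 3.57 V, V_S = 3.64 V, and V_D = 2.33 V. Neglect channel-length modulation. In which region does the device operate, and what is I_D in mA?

V_SG = V_S − V_G = 3.64 − 3.57 = 0.07 V; V_SD = V_S − V_D = 3.64 − 2.33 = 1.31 V.
V_SG = 0.07 V < |V_tp| = 1.05 V, so the transistor is in cutoff.

Cutoff; I_D = 0 mA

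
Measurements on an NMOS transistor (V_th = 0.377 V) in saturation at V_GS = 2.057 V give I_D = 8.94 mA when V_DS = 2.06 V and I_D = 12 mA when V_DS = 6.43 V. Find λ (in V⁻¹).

λ = 0.0934 V⁻¹

With V_GS fixed, I_D ∝ (1 + λ V_DS) in saturation, so I_D2/I_D1 = (1 + λ V_DS2)/(1 + λ V_DS1).
12/8.94 = 1.342 = (1 + 6.43 λ)/(1 + 2.06 λ).
Solving: λ (I_D1 V_DS2 − I_D2 V_DS1) = I_D2 − I_D1, so λ = (12 − 8.94) / (8.94 × 6.43 − 12 × 2.06) = 3.06 / 32.8 = 0.0934 V⁻¹.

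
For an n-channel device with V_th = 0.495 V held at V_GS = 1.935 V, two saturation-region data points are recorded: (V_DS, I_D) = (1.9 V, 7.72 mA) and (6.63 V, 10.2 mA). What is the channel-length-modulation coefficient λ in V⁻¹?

λ = 0.0780 V⁻¹

With V_GS fixed, I_D ∝ (1 + λ V_DS) in saturation, so I_D2/I_D1 = (1 + λ V_DS2)/(1 + λ V_DS1).
10.2/7.72 = 1.321 = (1 + 6.63 λ)/(1 + 1.9 λ).
Solving: λ (I_D1 V_DS2 − I_D2 V_DS1) = I_D2 − I_D1, so λ = (10.2 − 7.72) / (7.72 × 6.63 − 10.2 × 1.9) = 2.48 / 31.8 = 0.078 V⁻¹.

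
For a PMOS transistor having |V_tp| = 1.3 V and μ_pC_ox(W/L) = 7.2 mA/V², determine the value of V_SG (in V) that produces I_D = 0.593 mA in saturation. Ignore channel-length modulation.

V_SG = 1.71 V

In saturation I_D = ½ k_p (V_SG − |V_tp|)², so V_SG − |V_tp| = √(2 I_D / k_p) = √(2 × 0.593 / 7.2) = 0.406 V.
V_SG = 1.3 + 0.406 = 1.71 V.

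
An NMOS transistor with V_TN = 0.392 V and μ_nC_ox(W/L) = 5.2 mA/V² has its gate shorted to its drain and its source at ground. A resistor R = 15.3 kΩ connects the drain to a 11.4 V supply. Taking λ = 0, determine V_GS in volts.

With gate tied to drain, V_GS = V_DS ≥ V_GS − V_TN, so the device is in saturation.
KCL at the drain: ½ k_n (V_GS − V_TN)² = (V_DD − V_GS)/R.
Let x = V_GS − 0.392. Then 39.8 x² + x − 11.01 = 0, giving x = 0.514 V (positive root), so V_GS = 0.906 V.
I_D = (V_DD − V_GS)/R = (11.4 − 0.906) / 15.3 = 0.686 mA.

V_GS = 0.906 V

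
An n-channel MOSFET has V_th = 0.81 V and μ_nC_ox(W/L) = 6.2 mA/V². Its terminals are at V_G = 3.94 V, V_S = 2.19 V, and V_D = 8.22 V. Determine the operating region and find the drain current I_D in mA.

V_GS = V_G − V_S = 3.94 − 2.19 = 1.75 V; V_DS = V_D − V_S = 8.22 − 2.19 = 6.03 V.
V_ov = V_GS − V_th = 1.75 − 0.81 = 0.94 V.
Since V_DS = 6.03 V ≥ V_ov = 0.94 V, the device is in saturation.
I_D = ½ k_n V_ov² = 0.5 × 6.2 × 0.94² = 2.74 mA.

Saturation; I_D = 2.74 mA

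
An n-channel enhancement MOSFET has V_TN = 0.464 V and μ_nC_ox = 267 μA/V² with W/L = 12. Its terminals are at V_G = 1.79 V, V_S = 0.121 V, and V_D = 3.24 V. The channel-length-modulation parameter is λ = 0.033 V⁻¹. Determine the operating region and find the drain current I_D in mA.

V_GS = V_G − V_S = 1.79 − 0.121 = 1.67 V; V_DS = V_D − V_S = 3.24 − 0.121 = 3.12 V.
k_n = μ_nC_ox · (W/L) = 3.204 mA/V².
V_ov = V_GS − V_TN = 1.67 − 0.464 = 1.21 V.
Since V_DS = 3.12 V ≥ V_ov = 1.21 V, the device is in saturation.
I_D = ½ k_n V_ov² (1 + λ V_DS) = 0.5 × 3.204 × 1.21² × (1 + 0.033 × 3.12) = 2.57 mA.

Saturation; I_D = 2.57 mA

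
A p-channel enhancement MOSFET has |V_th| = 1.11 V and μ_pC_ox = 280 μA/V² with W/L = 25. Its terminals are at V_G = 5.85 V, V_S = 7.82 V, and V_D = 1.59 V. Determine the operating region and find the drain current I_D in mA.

V_SG = V_S − V_G = 7.82 − 5.85 = 1.97 V; V_SD = V_S − V_D = 7.82 − 1.59 = 6.23 V.
k_p = μ_pC_ox · (W/L) = 7 mA/V².
V_ov = V_SG − |V_th| = 1.97 − 1.11 = 0.86 V.
Since V_SD = 6.23 V ≥ V_ov = 0.86 V, the device is in saturation.
I_D = ½ k_p V_ov² = 0.5 × 7 × 0.86² = 2.59 mA.

Saturation; I_D = 2.59 mA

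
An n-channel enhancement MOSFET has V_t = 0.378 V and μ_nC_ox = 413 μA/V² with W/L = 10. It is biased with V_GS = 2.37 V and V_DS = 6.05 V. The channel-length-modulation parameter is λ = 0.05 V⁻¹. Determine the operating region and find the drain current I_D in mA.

k_n = μ_nC_ox · (W/L) = 4.13 mA/V².
V_ov = V_GS − V_t = 2.37 − 0.378 = 1.99 V.
Since V_DS = 6.05 V ≥ V_ov = 1.99 V, the device is in saturation.
I_D = ½ k_n V_ov² (1 + λ V_DS) = 0.5 × 4.13 × 1.99² × (1 + 0.05 × 6.05) = 10.7 mA.

Saturation; I_D = 10.7 mA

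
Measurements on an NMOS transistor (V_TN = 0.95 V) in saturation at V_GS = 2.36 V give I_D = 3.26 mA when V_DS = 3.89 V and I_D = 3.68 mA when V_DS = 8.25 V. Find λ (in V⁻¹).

With V_GS fixed, I_D ∝ (1 + λ V_DS) in saturation, so I_D2/I_D1 = (1 + λ V_DS2)/(1 + λ V_DS1).
3.68/3.26 = 1.129 = (1 + 8.25 λ)/(1 + 3.89 λ).
Solving: λ (I_D1 V_DS2 − I_D2 V_DS1) = I_D2 − I_D1, so λ = (3.68 − 3.26) / (3.26 × 8.25 − 3.68 × 3.89) = 0.42 / 12.6 = 0.0334 V⁻¹.

λ = 0.0334 V⁻¹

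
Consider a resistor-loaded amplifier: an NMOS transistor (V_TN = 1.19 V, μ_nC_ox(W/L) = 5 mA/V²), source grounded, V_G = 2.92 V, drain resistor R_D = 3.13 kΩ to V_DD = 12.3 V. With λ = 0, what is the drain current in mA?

I_D = 3.77 mA

V_GS = V_G = 2.92 V, so V_ov = 2.92 − 1.19 = 1.73 V.
Assume saturation: I_D = ½ k_n V_ov² = 0.5 × 5 × 1.73² = 7.48 mA, giving V_DS = V_DD − I_D R_D = 12.3 − 7.48 × 3.13 = -11.1 V.
But -11.1 V < V_ov = 1.73 V, so the device is actually in triode.
In triode I_D = k_n[V_ov V_DS − ½ V_DS²] and I_D = (V_DD − V_DS)/R_D. Equating: 7.82 V_DS² − 28.07 V_DS + 12.3 = 0, giving V_DS = 0.511 V (the root below V_ov).
I_D = (12.3 − 0.511) / 3.13 = 3.77 mA.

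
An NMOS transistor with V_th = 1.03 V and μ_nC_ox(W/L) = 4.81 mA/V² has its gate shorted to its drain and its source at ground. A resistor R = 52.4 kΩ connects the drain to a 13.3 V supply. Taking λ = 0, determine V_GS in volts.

V_GS = 1.34 V

With gate tied to drain, V_GS = V_DS ≥ V_GS − V_th, so the device is in saturation.
KCL at the drain: ½ k_n (V_GS − V_th)² = (V_DD − V_GS)/R.
Let x = V_GS − 1.03. Then 126 x² + x − 12.27 = 0, giving x = 0.308 V (positive root), so V_GS = 1.34 V.
I_D = (V_DD − V_GS)/R = (13.3 − 1.34) / 52.4 = 0.228 mA.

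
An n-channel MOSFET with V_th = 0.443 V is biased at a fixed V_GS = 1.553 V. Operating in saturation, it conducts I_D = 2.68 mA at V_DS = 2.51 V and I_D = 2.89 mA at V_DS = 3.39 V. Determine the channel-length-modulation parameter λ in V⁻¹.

λ = 0.115 V⁻¹

With V_GS fixed, I_D ∝ (1 + λ V_DS) in saturation, so I_D2/I_D1 = (1 + λ V_DS2)/(1 + λ V_DS1).
2.89/2.68 = 1.078 = (1 + 3.39 λ)/(1 + 2.51 λ).
Solving: λ (I_D1 V_DS2 − I_D2 V_DS1) = I_D2 − I_D1, so λ = (2.89 − 2.68) / (2.68 × 3.39 − 2.89 × 2.51) = 0.21 / 1.83 = 0.115 V⁻¹.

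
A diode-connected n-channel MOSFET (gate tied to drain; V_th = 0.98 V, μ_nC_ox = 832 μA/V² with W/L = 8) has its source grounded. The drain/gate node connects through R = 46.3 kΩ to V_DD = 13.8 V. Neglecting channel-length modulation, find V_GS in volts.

With gate tied to drain, V_GS = V_DS ≥ V_GS − V_th, so the device is in saturation.
k_n = μ_nC_ox · (W/L) = 6.656 mA/V².
KCL at the drain: ½ k_n (V_GS − V_th)² = (V_DD − V_GS)/R.
Let x = V_GS − 0.98. Then 154 x² + x − 12.82 = 0, giving x = 0.285 V (positive root), so V_GS = 1.27 V.
I_D = (V_DD − V_GS)/R = (13.8 − 1.27) / 46.3 = 0.271 mA.

V_GS = 1.27 V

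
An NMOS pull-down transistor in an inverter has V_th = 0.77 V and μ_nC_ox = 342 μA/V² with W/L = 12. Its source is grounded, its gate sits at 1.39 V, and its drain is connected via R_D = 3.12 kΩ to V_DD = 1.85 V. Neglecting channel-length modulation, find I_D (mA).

V_GS = V_G = 1.39 V, so V_ov = 1.39 − 0.77 = 0.62 V.
k_n = μ_nC_ox · (W/L) = 4.104 mA/V².
Assume saturation: I_D = ½ k_n V_ov² = 0.5 × 4.104 × 0.62² = 0.789 mA, giving V_DS = V_DD − I_D R_D = 1.85 − 0.789 × 3.12 = -0.611 V.
But -0.611 V < V_ov = 0.62 V, so the device is actually in triode.
In triode I_D = k_n[V_ov V_DS − ½ V_DS²] and I_D = (V_DD − V_DS)/R_D. Equating: 6.4 V_DS² − 8.939 V_DS + 1.85 = 0, giving V_DS = 0.253 V (the root below V_ov).
I_D = (1.85 − 0.253) / 3.12 = 0.512 mA.

I_D = 0.512 mA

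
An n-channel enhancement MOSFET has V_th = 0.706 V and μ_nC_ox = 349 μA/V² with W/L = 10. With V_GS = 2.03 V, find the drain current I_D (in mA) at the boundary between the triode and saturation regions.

At the boundary V_DS = V_ov = V_GS − V_th = 2.03 − 0.706 = 1.32 V.
k_n = μ_nC_ox · (W/L) = 3.49 mA/V².
I_D = ½ k_n V_ov² = 0.5 × 3.49 × 1.32² = 3.06 mA.

I_D = 3.06 mA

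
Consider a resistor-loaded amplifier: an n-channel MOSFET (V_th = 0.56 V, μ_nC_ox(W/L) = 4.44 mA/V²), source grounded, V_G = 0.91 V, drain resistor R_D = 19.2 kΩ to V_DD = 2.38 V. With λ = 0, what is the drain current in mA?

I_D = 0.119 mA

V_GS = V_G = 0.91 V, so V_ov = 0.91 − 0.56 = 0.35 V.
Assume saturation: I_D = ½ k_n V_ov² = 0.5 × 4.44 × 0.35² = 0.272 mA, giving V_DS = V_DD − I_D R_D = 2.38 − 0.272 × 19.2 = -2.84 V.
But -2.84 V < V_ov = 0.35 V, so the device is actually in triode.
In triode I_D = k_n[V_ov V_DS − ½ V_DS²] and I_D = (V_DD − V_DS)/R_D. Equating: 42.6 V_DS² − 30.84 V_DS + 2.38 = 0, giving V_DS = 0.0878 V (the root below V_ov).
I_D = (2.38 − 0.0878) / 19.2 = 0.119 mA.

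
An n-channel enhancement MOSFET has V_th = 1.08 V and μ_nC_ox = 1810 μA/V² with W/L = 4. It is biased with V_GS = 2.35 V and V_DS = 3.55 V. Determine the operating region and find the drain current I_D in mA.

Saturation; I_D = 5.84 mA

k_n = μ_nC_ox · (W/L) = 7.24 mA/V².
V_ov = V_GS − V_th = 2.35 − 1.08 = 1.27 V.
Since V_DS = 3.55 V ≥ V_ov = 1.27 V, the device is in saturation.
I_D = ½ k_n V_ov² = 0.5 × 7.24 × 1.27² = 5.84 mA.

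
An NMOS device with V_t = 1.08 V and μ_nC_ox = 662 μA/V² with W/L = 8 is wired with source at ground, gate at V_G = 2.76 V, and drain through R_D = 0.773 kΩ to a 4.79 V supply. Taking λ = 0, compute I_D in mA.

I_D = 5.22 mA

V_GS = V_G = 2.76 V, so V_ov = 2.76 − 1.08 = 1.68 V.
k_n = μ_nC_ox · (W/L) = 5.296 mA/V².
Assume saturation: I_D = ½ k_n V_ov² = 0.5 × 5.296 × 1.68² = 7.47 mA, giving V_DS = V_DD − I_D R_D = 4.79 − 7.47 × 0.773 = -0.987 V.
But -0.987 V < V_ov = 1.68 V, so the device is actually in triode.
In triode I_D = k_n[V_ov V_DS − ½ V_DS²] and I_D = (V_DD − V_DS)/R_D. Equating: 2.05 V_DS² − 7.878 V_DS + 4.79 = 0, giving V_DS = 0.757 V (the root below V_ov).
I_D = (4.79 − 0.757) / 0.773 = 5.22 mA.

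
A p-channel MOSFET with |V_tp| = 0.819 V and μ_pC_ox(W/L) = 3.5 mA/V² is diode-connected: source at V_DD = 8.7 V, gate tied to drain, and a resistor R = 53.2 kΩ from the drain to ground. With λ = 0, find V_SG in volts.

With gate tied to drain, V_SG = V_SD ≥ V_SG − |V_tp|, so the device is in saturation.
KCL at the drain: ½ k_p (V_SG − |V_tp|)² = (V_DD − V_SG)/R.
Let x = V_SG − 0.819. Then 93.1 x² + x − 7.881 = 0, giving x = 0.286 V (positive root), so V_SG = 1.1 V.
I_D = (V_DD − V_SG)/R = (8.7 − 1.1) / 53.2 = 0.143 mA.

V_SG = 1.10 V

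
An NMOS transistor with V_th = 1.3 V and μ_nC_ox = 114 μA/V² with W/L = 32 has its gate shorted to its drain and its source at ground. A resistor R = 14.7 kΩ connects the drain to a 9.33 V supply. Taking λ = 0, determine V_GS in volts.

V_GS = 1.83 V

With gate tied to drain, V_GS = V_DS ≥ V_GS − V_th, so the device is in saturation.
k_n = μ_nC_ox · (W/L) = 3.648 mA/V².
KCL at the drain: ½ k_n (V_GS − V_th)² = (V_DD − V_GS)/R.
Let x = V_GS − 1.3. Then 26.8 x² + x − 8.03 = 0, giving x = 0.529 V (positive root), so V_GS = 1.83 V.
I_D = (V_DD − V_GS)/R = (9.33 − 1.83) / 14.7 = 0.51 mA.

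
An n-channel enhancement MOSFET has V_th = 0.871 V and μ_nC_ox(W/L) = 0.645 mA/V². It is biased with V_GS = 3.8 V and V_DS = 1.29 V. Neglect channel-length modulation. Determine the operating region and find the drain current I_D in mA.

Triode; I_D = 1.90 mA

V_ov = V_GS − V_th = 3.8 − 0.871 = 2.93 V.
Since V_DS = 1.29 V < V_ov = 2.93 V, the device is in the triode region.
I_D = k_n [V_ov · V_DS − ½ V_DS²] = 0.645 × [2.93 × 1.29 − 0.5 × 1.29²] = 1.9 mA.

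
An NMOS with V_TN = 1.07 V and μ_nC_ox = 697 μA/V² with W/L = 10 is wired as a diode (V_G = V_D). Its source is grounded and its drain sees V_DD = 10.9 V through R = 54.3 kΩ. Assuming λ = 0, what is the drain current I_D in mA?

I_D = 0.177 mA

With gate tied to drain, V_GS = V_DS ≥ V_GS − V_TN, so the device is in saturation.
k_n = μ_nC_ox · (W/L) = 6.97 mA/V².
KCL at the drain: ½ k_n (V_GS − V_TN)² = (V_DD − V_GS)/R.
Let x = V_GS − 1.07. Then 189 x² + x − 9.83 = 0, giving x = 0.225 V (positive root), so V_GS = 1.3 V.
I_D = (V_DD − V_GS)/R = (10.9 − 1.3) / 54.3 = 0.177 mA.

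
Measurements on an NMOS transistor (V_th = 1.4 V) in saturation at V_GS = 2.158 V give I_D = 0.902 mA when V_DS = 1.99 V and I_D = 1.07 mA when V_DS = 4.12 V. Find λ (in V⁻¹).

With V_GS fixed, I_D ∝ (1 + λ V_DS) in saturation, so I_D2/I_D1 = (1 + λ V_DS2)/(1 + λ V_DS1).
1.07/0.902 = 1.186 = (1 + 4.12 λ)/(1 + 1.99 λ).
Solving: λ (I_D1 V_DS2 − I_D2 V_DS1) = I_D2 − I_D1, so λ = (1.07 − 0.902) / (0.902 × 4.12 − 1.07 × 1.99) = 0.168 / 1.59 = 0.106 V⁻¹.

λ = 0.106 V⁻¹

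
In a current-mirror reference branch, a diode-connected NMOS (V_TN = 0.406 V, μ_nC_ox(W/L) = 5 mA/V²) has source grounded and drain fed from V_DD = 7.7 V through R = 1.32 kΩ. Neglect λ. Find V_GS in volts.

With gate tied to drain, V_GS = V_DS ≥ V_GS − V_TN, so the device is in saturation.
KCL at the drain: ½ k_n (V_GS − V_TN)² = (V_DD − V_GS)/R.
Let x = V_GS − 0.406. Then 3.3 x² + x − 7.294 = 0, giving x = 1.34 V (positive root), so V_GS = 1.75 V.
I_D = (V_DD − V_GS)/R = (7.7 − 1.75) / 1.32 = 4.51 mA.

V_GS = 1.75 V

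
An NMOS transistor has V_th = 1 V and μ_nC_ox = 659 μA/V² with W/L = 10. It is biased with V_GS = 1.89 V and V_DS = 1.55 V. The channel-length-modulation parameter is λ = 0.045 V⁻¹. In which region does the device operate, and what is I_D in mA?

Saturation; I_D = 2.79 mA

k_n = μ_nC_ox · (W/L) = 6.59 mA/V².
V_ov = V_GS − V_th = 1.89 − 1 = 0.89 V.
Since V_DS = 1.55 V ≥ V_ov = 0.89 V, the device is in saturation.
I_D = ½ k_n V_ov² (1 + λ V_DS) = 0.5 × 6.59 × 0.89² × (1 + 0.045 × 1.55) = 2.79 mA.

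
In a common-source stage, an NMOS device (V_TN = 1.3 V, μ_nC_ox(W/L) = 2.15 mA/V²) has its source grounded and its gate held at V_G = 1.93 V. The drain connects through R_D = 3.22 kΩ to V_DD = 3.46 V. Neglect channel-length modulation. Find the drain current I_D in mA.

V_GS = V_G = 1.93 V, so V_ov = 1.93 − 1.3 = 0.63 V.
Assume saturation: I_D = ½ k_n V_ov² = 0.5 × 2.15 × 0.63² = 0.427 mA, giving V_DS = V_DD − I_D R_D = 3.46 − 0.427 × 3.22 = 2.09 V.
V_DS = 2.09 V ≥ V_ov = 0.63 V, confirming saturation.

I_D = 0.427 mA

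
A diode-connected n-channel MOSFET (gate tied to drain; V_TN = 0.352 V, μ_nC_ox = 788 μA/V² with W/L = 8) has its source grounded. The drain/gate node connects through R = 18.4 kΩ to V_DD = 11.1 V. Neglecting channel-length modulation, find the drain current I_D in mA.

I_D = 0.561 mA

With gate tied to drain, V_GS = V_DS ≥ V_GS − V_TN, so the device is in saturation.
k_n = μ_nC_ox · (W/L) = 6.304 mA/V².
KCL at the drain: ½ k_n (V_GS − V_TN)² = (V_DD − V_GS)/R.
Let x = V_GS − 0.352. Then 58 x² + x − 10.75 = 0, giving x = 0.422 V (positive root), so V_GS = 0.774 V.
I_D = (V_DD − V_GS)/R = (11.1 − 0.774) / 18.4 = 0.561 mA.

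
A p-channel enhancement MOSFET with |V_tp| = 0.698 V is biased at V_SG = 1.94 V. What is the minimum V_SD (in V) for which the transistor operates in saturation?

V_SD,sat = 1.24 V

The boundary between triode and saturation is V_SD = V_SG − |V_tp| = V_ov.
V_ov = 1.94 − 0.698 = 1.24 V.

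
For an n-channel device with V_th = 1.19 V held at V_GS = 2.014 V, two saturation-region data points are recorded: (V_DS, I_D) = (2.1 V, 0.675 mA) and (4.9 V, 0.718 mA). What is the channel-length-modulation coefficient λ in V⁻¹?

λ = 0.0239 V⁻¹

With V_GS fixed, I_D ∝ (1 + λ V_DS) in saturation, so I_D2/I_D1 = (1 + λ V_DS2)/(1 + λ V_DS1).
0.718/0.675 = 1.064 = (1 + 4.9 λ)/(1 + 2.1 λ).
Solving: λ (I_D1 V_DS2 − I_D2 V_DS1) = I_D2 − I_D1, so λ = (0.718 − 0.675) / (0.675 × 4.9 − 0.718 × 2.1) = 0.043 / 1.8 = 0.0239 V⁻¹.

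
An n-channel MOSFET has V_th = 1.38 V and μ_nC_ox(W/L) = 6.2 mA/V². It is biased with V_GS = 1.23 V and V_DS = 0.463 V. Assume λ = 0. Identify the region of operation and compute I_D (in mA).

V_GS = 1.23 V < V_th = 1.38 V, so the transistor is in cutoff.

Cutoff; I_D = 0 mA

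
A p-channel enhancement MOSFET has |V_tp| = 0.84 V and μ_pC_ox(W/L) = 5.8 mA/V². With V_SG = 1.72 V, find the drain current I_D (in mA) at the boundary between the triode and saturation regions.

I_D = 2.25 mA

At the boundary V_SD = V_ov = V_SG − |V_tp| = 1.72 − 0.84 = 0.88 V.
I_D = ½ k_p V_ov² = 0.5 × 5.8 × 0.88² = 2.25 mA.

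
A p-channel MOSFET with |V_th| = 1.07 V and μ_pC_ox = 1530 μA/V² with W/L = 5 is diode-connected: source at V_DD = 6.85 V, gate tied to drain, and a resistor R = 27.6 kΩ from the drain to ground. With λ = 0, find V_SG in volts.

V_SG = 1.30 V

With gate tied to drain, V_SG = V_SD ≥ V_SG − |V_th|, so the device is in saturation.
k_p = μ_pC_ox · (W/L) = 7.65 mA/V².
KCL at the drain: ½ k_p (V_SG − |V_th|)² = (V_DD − V_SG)/R.
Let x = V_SG − 1.07. Then 106 x² + x − 5.78 = 0, giving x = 0.229 V (positive root), so V_SG = 1.3 V.
I_D = (V_DD − V_SG)/R = (6.85 − 1.3) / 27.6 = 0.201 mA.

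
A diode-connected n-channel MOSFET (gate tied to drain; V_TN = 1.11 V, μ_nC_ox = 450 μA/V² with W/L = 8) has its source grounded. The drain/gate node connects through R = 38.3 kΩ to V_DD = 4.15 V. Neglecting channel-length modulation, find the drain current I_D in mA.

With gate tied to drain, V_GS = V_DS ≥ V_GS − V_TN, so the device is in saturation.
k_n = μ_nC_ox · (W/L) = 3.6 mA/V².
KCL at the drain: ½ k_n (V_GS − V_TN)² = (V_DD − V_GS)/R.
Let x = V_GS − 1.11. Then 68.9 x² + x − 3.04 = 0, giving x = 0.203 V (positive root), so V_GS = 1.31 V.
I_D = (V_DD − V_GS)/R = (4.15 − 1.31) / 38.3 = 0.0741 mA.

I_D = 0.0741 mA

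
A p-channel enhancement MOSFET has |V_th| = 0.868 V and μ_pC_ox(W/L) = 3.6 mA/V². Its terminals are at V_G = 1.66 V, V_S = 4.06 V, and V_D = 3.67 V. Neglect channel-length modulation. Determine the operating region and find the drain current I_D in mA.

V_SG = V_S − V_G = 4.06 − 1.66 = 2.4 V; V_SD = V_S − V_D = 4.06 − 3.67 = 0.39 V.
V_ov = V_SG − |V_th| = 2.4 − 0.868 = 1.53 V.
Since V_SD = 0.39 V < V_ov = 1.53 V, the device is in the triode region.
I_D = k_p [V_ov · V_SD − ½ V_SD²] = 3.6 × [1.53 × 0.39 − 0.5 × 0.39²] = 1.88 mA.

Triode; I_D = 1.88 mA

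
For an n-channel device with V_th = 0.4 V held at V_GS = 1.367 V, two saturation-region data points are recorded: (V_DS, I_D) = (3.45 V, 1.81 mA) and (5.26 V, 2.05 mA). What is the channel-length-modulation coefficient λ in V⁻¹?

λ = 0.0980 V⁻¹

With V_GS fixed, I_D ∝ (1 + λ V_DS) in saturation, so I_D2/I_D1 = (1 + λ V_DS2)/(1 + λ V_DS1).
2.05/1.81 = 1.133 = (1 + 5.26 λ)/(1 + 3.45 λ).
Solving: λ (I_D1 V_DS2 − I_D2 V_DS1) = I_D2 − I_D1, so λ = (2.05 − 1.81) / (1.81 × 5.26 − 2.05 × 3.45) = 0.24 / 2.45 = 0.098 V⁻¹.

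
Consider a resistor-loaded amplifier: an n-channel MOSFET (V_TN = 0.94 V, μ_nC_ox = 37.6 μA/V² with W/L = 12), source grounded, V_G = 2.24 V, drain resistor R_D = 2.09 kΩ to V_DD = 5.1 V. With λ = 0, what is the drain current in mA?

V_GS = V_G = 2.24 V, so V_ov = 2.24 − 0.94 = 1.3 V.
k_n = μ_nC_ox · (W/L) = 0.4512 mA/V².
Assume saturation: I_D = ½ k_n V_ov² = 0.5 × 0.4512 × 1.3² = 0.381 mA, giving V_DS = V_DD − I_D R_D = 5.1 − 0.381 × 2.09 = 4.3 V.
V_DS = 4.3 V ≥ V_ov = 1.3 V, confirming saturation.

I_D = 0.381 mA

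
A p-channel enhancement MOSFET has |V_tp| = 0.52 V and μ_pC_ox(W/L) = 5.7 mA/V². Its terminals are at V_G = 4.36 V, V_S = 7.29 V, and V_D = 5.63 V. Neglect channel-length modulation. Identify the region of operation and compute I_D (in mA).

V_SG = V_S − V_G = 7.29 − 4.36 = 2.93 V; V_SD = V_S − V_D = 7.29 − 5.63 = 1.66 V.
V_ov = V_SG − |V_tp| = 2.93 − 0.52 = 2.41 V.
Since V_SD = 1.66 V < V_ov = 2.41 V, the device is in the triode region.
I_D = k_p [V_ov · V_SD − ½ V_SD²] = 5.7 × [2.41 × 1.66 − 0.5 × 1.66²] = 14.9 mA.

Triode; I_D = 14.9 mA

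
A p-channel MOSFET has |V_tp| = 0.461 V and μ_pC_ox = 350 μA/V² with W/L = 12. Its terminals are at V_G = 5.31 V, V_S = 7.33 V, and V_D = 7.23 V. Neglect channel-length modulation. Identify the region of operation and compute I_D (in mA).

V_SG = V_S − V_G = 7.33 − 5.31 = 2.02 V; V_SD = V_S − V_D = 7.33 − 7.23 = 0.1 V.
k_p = μ_pC_ox · (W/L) = 4.2 mA/V².
V_ov = V_SG − |V_tp| = 2.02 − 0.461 = 1.56 V.
Since V_SD = 0.1 V < V_ov = 1.56 V, the device is in the triode region.
I_D = k_p [V_ov · V_SD − ½ V_SD²] = 4.2 × [1.56 × 0.1 − 0.5 × 0.1²] = 0.634 mA.

Triode; I_D = 0.634 mA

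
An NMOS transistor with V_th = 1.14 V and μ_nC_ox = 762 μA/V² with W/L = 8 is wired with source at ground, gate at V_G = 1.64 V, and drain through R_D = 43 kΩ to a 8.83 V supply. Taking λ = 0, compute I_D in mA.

I_D = 0.204 mA

V_GS = V_G = 1.64 V, so V_ov = 1.64 − 1.14 = 0.5 V.
k_n = μ_nC_ox · (W/L) = 6.096 mA/V².
Assume saturation: I_D = ½ k_n V_ov² = 0.5 × 6.096 × 0.5² = 0.762 mA, giving V_DS = V_DD − I_D R_D = 8.83 − 0.762 × 43 = -23.9 V.
But -23.9 V < V_ov = 0.5 V, so the device is actually in triode.
In triode I_D = k_n[V_ov V_DS − ½ V_DS²] and I_D = (V_DD − V_DS)/R_D. Equating: 131 V_DS² − 132.1 V_DS + 8.83 = 0, giving V_DS = 0.072 V (the root below V_ov).
I_D = (8.83 − 0.072) / 43 = 0.204 mA.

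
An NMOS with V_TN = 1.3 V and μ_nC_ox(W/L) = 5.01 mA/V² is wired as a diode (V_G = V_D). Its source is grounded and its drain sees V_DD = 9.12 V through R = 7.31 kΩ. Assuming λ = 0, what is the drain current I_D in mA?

I_D = 0.984 mA

With gate tied to drain, V_GS = V_DS ≥ V_GS − V_TN, so the device is in saturation.
KCL at the drain: ½ k_n (V_GS − V_TN)² = (V_DD − V_GS)/R.
Let x = V_GS − 1.3. Then 18.3 x² + x − 7.82 = 0, giving x = 0.627 V (positive root), so V_GS = 1.93 V.
I_D = (V_DD − V_GS)/R = (9.12 − 1.93) / 7.31 = 0.984 mA.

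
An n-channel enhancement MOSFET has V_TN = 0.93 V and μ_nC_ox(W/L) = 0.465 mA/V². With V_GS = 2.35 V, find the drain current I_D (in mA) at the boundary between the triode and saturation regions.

At the boundary V_DS = V_ov = V_GS − V_TN = 2.35 − 0.93 = 1.42 V.
I_D = ½ k_n V_ov² = 0.5 × 0.465 × 1.42² = 0.469 mA.

I_D = 0.469 mA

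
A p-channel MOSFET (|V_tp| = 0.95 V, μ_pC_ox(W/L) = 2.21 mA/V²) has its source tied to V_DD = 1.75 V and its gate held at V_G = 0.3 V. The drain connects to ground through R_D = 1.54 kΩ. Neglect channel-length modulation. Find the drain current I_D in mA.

I_D = 0.276 mA

V_SG = V_DD − V_G = 1.75 − 0.3 = 1.45 V, so V_ov = 1.45 − 0.95 = 0.5 V.
Assume saturation: I_D = ½ k_p V_ov² = 0.5 × 2.21 × 0.5² = 0.276 mA, giving V_SD = V_DD − I_D R_D = 1.75 − 0.276 × 1.54 = 1.32 V.
V_SD = 1.32 V ≥ V_ov = 0.5 V, confirming saturation.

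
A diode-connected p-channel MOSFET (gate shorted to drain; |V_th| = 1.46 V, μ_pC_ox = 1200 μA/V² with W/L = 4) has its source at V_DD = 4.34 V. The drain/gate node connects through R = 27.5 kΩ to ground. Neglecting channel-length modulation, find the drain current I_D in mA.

With gate tied to drain, V_SG = V_SD ≥ V_SG − |V_th|, so the device is in saturation.
k_p = μ_pC_ox · (W/L) = 4.8 mA/V².
KCL at the drain: ½ k_p (V_SG − |V_th|)² = (V_DD − V_SG)/R.
Let x = V_SG − 1.46. Then 66 x² + x − 2.88 = 0, giving x = 0.201 V (positive root), so V_SG = 1.66 V.
I_D = (V_DD − V_SG)/R = (4.34 − 1.66) / 27.5 = 0.0974 mA.

I_D = 0.0974 mA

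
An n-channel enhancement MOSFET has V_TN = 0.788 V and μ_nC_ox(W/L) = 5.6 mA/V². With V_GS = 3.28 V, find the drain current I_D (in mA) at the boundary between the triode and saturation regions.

I_D = 17.4 mA

At the boundary V_DS = V_ov = V_GS − V_TN = 3.28 − 0.788 = 2.49 V.
I_D = ½ k_n V_ov² = 0.5 × 5.6 × 2.49² = 17.4 mA.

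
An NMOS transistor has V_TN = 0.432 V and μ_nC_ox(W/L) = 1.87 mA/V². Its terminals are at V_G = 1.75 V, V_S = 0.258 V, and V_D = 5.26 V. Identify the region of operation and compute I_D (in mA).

Saturation; I_D = 1.05 mA

V_GS = V_G − V_S = 1.75 − 0.258 = 1.49 V; V_DS = V_D − V_S = 5.26 − 0.258 = 5 V.
V_ov = V_GS − V_TN = 1.49 − 0.432 = 1.06 V.
Since V_DS = 5 V ≥ V_ov = 1.06 V, the device is in saturation.
I_D = ½ k_n V_ov² = 0.5 × 1.87 × 1.06² = 1.05 mA.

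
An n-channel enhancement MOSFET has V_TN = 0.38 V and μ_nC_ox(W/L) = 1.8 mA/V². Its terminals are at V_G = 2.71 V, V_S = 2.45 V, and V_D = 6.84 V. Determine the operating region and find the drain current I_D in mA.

Cutoff; I_D = 0 mA

V_GS = V_G − V_S = 2.71 − 2.45 = 0.26 V; V_DS = V_D − V_S = 6.84 − 2.45 = 4.39 V.
V_GS = 0.26 V < V_TN = 0.38 V, so the transistor is in cutoff.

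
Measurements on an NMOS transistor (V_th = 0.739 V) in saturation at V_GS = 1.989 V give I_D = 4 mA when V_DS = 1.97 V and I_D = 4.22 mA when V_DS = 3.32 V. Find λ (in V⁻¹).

With V_GS fixed, I_D ∝ (1 + λ V_DS) in saturation, so I_D2/I_D1 = (1 + λ V_DS2)/(1 + λ V_DS1).
4.22/4 = 1.055 = (1 + 3.32 λ)/(1 + 1.97 λ).
Solving: λ (I_D1 V_DS2 − I_D2 V_DS1) = I_D2 − I_D1, so λ = (4.22 − 4) / (4 × 3.32 − 4.22 × 1.97) = 0.22 / 4.97 = 0.0443 V⁻¹.

λ = 0.0443 V⁻¹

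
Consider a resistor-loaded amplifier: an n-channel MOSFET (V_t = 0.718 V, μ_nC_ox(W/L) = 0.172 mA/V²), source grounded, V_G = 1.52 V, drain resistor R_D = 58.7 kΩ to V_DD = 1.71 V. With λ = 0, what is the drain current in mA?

I_D = 0.0255 mA

V_GS = V_G = 1.52 V, so V_ov = 1.52 − 0.718 = 0.802 V.
Assume saturation: I_D = ½ k_n V_ov² = 0.5 × 0.172 × 0.802² = 0.0553 mA, giving V_DS = V_DD − I_D R_D = 1.71 − 0.0553 × 58.7 = -1.54 V.
But -1.54 V < V_ov = 0.802 V, so the device is actually in triode.
In triode I_D = k_n[V_ov V_DS − ½ V_DS²] and I_D = (V_DD − V_DS)/R_D. Equating: 5.05 V_DS² − 9.097 V_DS + 1.71 = 0, giving V_DS = 0.213 V (the root below V_ov).
I_D = (1.71 − 0.213) / 58.7 = 0.0255 mA.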